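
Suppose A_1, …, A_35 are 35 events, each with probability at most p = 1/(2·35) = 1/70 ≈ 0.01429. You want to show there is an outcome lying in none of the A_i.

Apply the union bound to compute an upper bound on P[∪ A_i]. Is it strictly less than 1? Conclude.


Union bound: P[∪_{i=1}^{35} A_i] ≤ Σ_i P[A_i] ≤ 35·p = 35·(1/70) = 1/2.
Numerically: 1/2 ≈ 0.50000.
Is 1/2 < 1? YES.
Since P[∪ A_i] ≤ 1/2 < 1, the complement has P[∩ A_i^c] ≥ 1 − 1/2 = 1/2 > 0, so some outcome avoids every A_i.

35·p = 1/2 ≈ 0.50000; existence CERTIFIED by the union bound.


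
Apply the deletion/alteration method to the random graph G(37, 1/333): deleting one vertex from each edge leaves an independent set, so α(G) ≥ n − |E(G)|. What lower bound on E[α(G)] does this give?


E[|E(G)|] = C(37, 2)·p = 666 · (1/333) = 2.
E[α(G)] ≥ n − E[|E(G)|] = 37 − 2 = 35.
Numerically: ≈ 35.000000.
(This is only a lower bound; the true E[α(G)] may be larger.)

E[α(G)] ≥ 35 ≈ 35.000000.


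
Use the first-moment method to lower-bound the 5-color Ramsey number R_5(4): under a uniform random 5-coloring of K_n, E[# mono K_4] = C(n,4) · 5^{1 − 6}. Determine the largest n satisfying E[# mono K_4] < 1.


We need C(n, 4) · 5^{1 − 6} < 1, i.e. C(n, 4) < 5^{6 − 1} = 3125.
Check values of n near the boundary:
  n = 16: C(16, 4) = 1820; 1820 < 3125? YES
  n = 17: C(17, 4) = 2380; 2380 < 3125? YES
  n = 18: C(18, 4) = 3060; 3060 < 3125? YES
  n = 19: C(19, 4) = 3876; 3876 < 3125? NO
  n = 20: C(20, 4) = 4845; 4845 < 3125? NO
  n = 21: C(21, 4) = 5985; 5985 < 3125? NO
The largest n with C(n, 4) < 3125 is n = 18 (where E[X] = 612/625 ≈ 0.9792). Hence R_5(4) > 18, i.e. R_5(4) ≥ 19.

Largest n = 18; hence R_5(4) > 18.


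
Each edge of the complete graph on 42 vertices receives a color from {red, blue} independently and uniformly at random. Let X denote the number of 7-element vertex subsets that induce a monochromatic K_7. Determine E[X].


Let X = Σ_S X_S over the C(42, 7) = 26978328 subsets S of size 7, where X_S = 1 if the K_7 on S is monochromatic.
For a fixed S, the K_7 on S has C(7, 2) = 21 edges. P[all 21 edges red] = (1/2)^21, and likewise for blue, so P[monochromatic] = 2·(1/2)^21 = 2^{1 − 21} = 1/1048576.
By linearity of expectation: E[X] = C(42, 7) · 2^{1 − 21} = 26978328 · 1/1048576 = 3372291/131072.
Numerically: E[X] ≈ 25.72854.

E[X] = C(42,7)·2^(1−C(7,2)) = 3372291/131072 ≈ 25.72854.


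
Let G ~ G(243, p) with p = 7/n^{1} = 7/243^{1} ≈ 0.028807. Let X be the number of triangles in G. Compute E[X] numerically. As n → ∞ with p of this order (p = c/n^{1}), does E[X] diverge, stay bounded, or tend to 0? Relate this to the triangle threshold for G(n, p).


Number of potential triangles: C(243, 3) = 2362041.
Each occurs with probability p³ ≈ (0.028807)³ ≈ 2.3904260e-05.
By linearity: E[X] = C(243, 3)·p³ ≈ 2362041 · 2.3904260e-05 ≈ 56.46284.
Here α = 1, so p = 7/n is exactly at the triangle threshold p ~ 1/n. Asymptotically E[X] → c³/6 = 7³/6 = 343/6 ≈ 57.16667, a bounded constant. In this regime the triangle count is asymptotically Poisson(c³/6).

E[X] ≈ 56.46284; in regime p = Θ(1/n^{1}) E[X] stays bounded (at the triangle threshold p ~ 1/n).


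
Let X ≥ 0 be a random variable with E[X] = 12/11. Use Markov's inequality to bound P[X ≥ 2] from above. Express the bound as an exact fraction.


μ = E[X] = 12/11, a = 2.
Markov: P[X ≥ 2] ≤ μ/a = (12/11)/2 = 6/11.
Numerically: ≈ 0.5455.
(Since a = 2 > μ = 1.0909, the bound 6/11 is < 1 and informative.)

P[X ≥ 2] ≤ 6/11 ≈ 0.5455.


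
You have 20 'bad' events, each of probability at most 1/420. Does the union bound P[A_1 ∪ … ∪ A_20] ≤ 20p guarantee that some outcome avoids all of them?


Union bound: P[∪_{i=1}^{20} A_i] ≤ Σ_i P[A_i] ≤ 20·p = 20·(1/420) = 1/21.
Numerically: 1/21 ≈ 0.0476.
Is 1/21 < 1? YES.
Since P[∪ A_i] ≤ 1/21 < 1, the complement has P[∩ A_i^c] ≥ 1 − 1/21 = 20/21 > 0, so some outcome avoids every A_i.

20·p = 1/21 ≈ 0.0476; existence CERTIFIED by the union bound.


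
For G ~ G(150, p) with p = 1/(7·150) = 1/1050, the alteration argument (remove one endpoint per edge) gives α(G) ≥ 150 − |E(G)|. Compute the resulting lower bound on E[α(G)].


E[|E(G)|] = C(150, 2)·p = 11175 · (1/1050) = 149/14.
E[α(G)] ≥ n − E[|E(G)|] = 150 − 149/14 = 1951/14.
Numerically: ≈ 139.35714.
(This is only a lower bound; the true E[α(G)] may be larger.)

E[α(G)] ≥ 1951/14 ≈ 139.35714.


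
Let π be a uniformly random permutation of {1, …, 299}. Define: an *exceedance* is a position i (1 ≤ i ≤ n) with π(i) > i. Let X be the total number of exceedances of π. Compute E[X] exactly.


Write X = Σ_{i=1}^{299} X_i, where X_i = 1_{π(i) > i}.
For each fixed i, π(i) is uniform over {1, …, 299} (marginal of a uniform permutation), so P[π(i) > i] = (n − i)/n. Summing: Σ_{i=1}^{299} (n − i)/n = (0 + 1 + … + 298)/299 = 299(299 − 1)/(2·299) = (299 − 1)/2.
Hence E[X] = Σ_{i=1}^{299} (299 − i)/299 = 149 ≈ 149.00000.

E[X] = 149 = 149.00000.


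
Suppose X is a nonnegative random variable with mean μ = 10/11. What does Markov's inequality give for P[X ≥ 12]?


μ = E[X] = 10/11, a = 12.
Markov: P[X ≥ 12] ≤ μ/a = (10/11)/12 = 5/66.
Numerically: ≈ 0.07576.
(Since a = 12 > μ = 0.90909, the bound 5/66 is < 1 and informative.)

P[X ≥ 12] ≤ 5/66 ≈ 0.07576.


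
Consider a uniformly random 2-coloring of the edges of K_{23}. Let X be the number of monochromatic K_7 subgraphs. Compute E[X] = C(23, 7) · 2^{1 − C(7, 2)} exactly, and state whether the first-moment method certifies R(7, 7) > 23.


E[X] = C(23, 7) · 2^{1 − 21} = 245157 · 2^{−20} = 245157/1048576.
As a reduced fraction: E[X] = 245157/1048576 ≈ 0.2338.
Is E[X] < 1? YES.
Since E[X] < 1, there exists a 2-coloring of K_{23} with no monochromatic K_7; hence R(7, 7) > 23.

E[X] = 245157/1048576 ≈ 0.2338; E[X] < 1, so R(7, 7) > 23.


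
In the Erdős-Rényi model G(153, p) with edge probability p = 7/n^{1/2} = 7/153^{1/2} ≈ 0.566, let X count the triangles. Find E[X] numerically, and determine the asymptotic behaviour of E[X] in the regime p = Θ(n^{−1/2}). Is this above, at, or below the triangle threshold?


Number of potential triangles: C(153, 3) = 585276.
Each occurs with probability p³ ≈ (0.566)³ ≈ 1.81241e-01.
By linearity: E[X] = C(153, 3)·p³ ≈ 585276 · 1.81241e-01 ≈ 106076.136.
Since α = 1/2 < 1, p = c/n^{1/2} ≫ 1/n is above the triangle threshold p ~ 1/n. Asymptotically E[X] ~ (c³/6)·n^{3(1−α)} = (7³/6)·n^{1.5} → ∞; triangles are abundant w.h.p.

E[X] ≈ 106076.136; in regime p = Θ(1/n^{1/2}) E[X] diverges (above the triangle threshold p ~ 1/n).


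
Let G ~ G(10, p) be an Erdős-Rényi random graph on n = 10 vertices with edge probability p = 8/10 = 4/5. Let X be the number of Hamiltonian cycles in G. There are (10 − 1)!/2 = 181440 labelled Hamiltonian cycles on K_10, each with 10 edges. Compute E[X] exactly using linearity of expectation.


K_10 has (10 − 1)!/2 = 181440 labelled Hamiltonian cycles.
For each such Hamiltonian cycle H, let X_H = 1 if all 10 edges of H are present in G. Then P[X_H = 1] = p^{10} = (4/5)^{10} = 1048576/9765625.
By linearity: E[X] = Σ_H E[X_H] = 181440 · p^{10} = 181440 · 1048576/9765625 = 38050725888/1953125.
Numerically: E[X] ≈ 19482.

E[X] = 181440 · (4/5)^{10} = 38050725888/1953125 ≈ 19482.


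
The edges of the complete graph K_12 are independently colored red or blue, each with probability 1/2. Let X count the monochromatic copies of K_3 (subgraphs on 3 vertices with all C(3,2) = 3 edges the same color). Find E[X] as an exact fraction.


Let X = Σ_S X_S over the C(12, 3) = 220 subsets S of size 3, where X_S = 1 if the K_3 on S is monochromatic.
For a fixed S, the K_3 on S has C(3, 2) = 3 edges. P[all 3 edges red] = (1/2)^3, and likewise for blue, so P[monochromatic] = 2·(1/2)^3 = 2^{1 − 3} = 1/4.
By linearity: E[X] = C(12, 3) · 2^{1 − 3} = 220 · 1/4 = 55.
Numerically: E[X] ≈ 55.00000.

E[X] = C(12,3)·2^(1−C(3,2)) = 55 ≈ 55.00000.


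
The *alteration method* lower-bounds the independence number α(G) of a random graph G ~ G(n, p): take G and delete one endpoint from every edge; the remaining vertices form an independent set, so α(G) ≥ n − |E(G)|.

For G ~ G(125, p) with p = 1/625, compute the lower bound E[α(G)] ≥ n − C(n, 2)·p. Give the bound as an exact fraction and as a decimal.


E[|E(G)|] = C(125, 2)·p = 7750 · (1/625) = 62/5.
E[α(G)] ≥ n − E[|E(G)|] = 125 − 62/5 = 563/5.
Numerically: ≈ 112.600.
(This is only a lower bound; the true E[α(G)] may be larger.)

E[α(G)] ≥ 563/5 ≈ 112.600.


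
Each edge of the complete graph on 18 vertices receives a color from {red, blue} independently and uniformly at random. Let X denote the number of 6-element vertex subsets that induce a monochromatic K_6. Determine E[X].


Let X = Σ_S X_S over the C(18, 6) = 18564 subsets S of size 6, where X_S = 1 if the K_6 on S is monochromatic.
For a fixed S, the K_6 on S has C(6, 2) = 15 edges. P[all 15 edges red] = (1/2)^15, and likewise for blue, so P[monochromatic] = 2·(1/2)^15 = 2^{1 − 15} = 1/16384.
Summing: E[X] = C(18, 6) · 2^{1 − 15} = 18564 · 1/16384 = 4641/4096.
Numerically: E[X] ≈ 1.133.

E[X] = C(18,6)·2^(1−C(6,2)) = 4641/4096 ≈ 1.133.


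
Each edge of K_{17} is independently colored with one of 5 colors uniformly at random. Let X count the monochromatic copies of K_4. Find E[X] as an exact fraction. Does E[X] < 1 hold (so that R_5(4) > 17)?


E[X] = C(17, 4) · 5^{1 − 6} = 2380 · 5^{−5} = 2380/3125.
As a reduced fraction: E[X] = 476/625 ≈ 0.762.
Is E[X] < 1? YES.
Since E[X] < 1, there exists a 5-coloring of K_{17} with no monochromatic K_4; hence R_5(4) > 17.

E[X] = 476/625 ≈ 0.762; E[X] < 1, so R_5(4) > 17.


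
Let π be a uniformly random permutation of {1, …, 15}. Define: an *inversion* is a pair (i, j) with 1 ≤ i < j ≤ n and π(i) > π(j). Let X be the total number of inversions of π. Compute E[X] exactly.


Write X = Σ X_I over the C(15, 2) = 105 pairs i < j, with X_I the indicator of one inversion.
There are 105 indicators.
For each fixed pair i < j, the values π(i) and π(j) are two distinct elements of {1, …, 15} in uniformly random order; by symmetry P[π(i) > π(j)] = 1/2.
By linearity: E[X] = 105 · (1/2) = C(15, 2) · (1/2) = 105/2 = 105/2 ≈ 52.50000.

E[X] = 105/2 = 52.50000.


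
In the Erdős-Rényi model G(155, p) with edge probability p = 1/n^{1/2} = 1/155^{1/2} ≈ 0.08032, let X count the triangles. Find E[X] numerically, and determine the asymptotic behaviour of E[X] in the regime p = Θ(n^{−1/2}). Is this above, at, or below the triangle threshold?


Number of potential triangles: C(155, 3) = 608685.
Each occurs with probability p³ ≈ (0.08032)³ ≈ 5.182060e-04.
By linearity: E[X] = C(155, 3)·p³ ≈ 608685 · 5.182060e-04 ≈ 315.4242.
Since α = 1/2 < 1, p = c/n^{1/2} ≫ 1/n is above the triangle threshold p ~ 1/n. Asymptotically E[X] ~ (c³/6)·n^{3(1−α)} = (1³/6)·n^{1.5} → ∞; triangles are abundant w.h.p.

E[X] ≈ 315.4242; in regime p = Θ(1/n^{1/2}) E[X] diverges (above the triangle threshold p ~ 1/n).


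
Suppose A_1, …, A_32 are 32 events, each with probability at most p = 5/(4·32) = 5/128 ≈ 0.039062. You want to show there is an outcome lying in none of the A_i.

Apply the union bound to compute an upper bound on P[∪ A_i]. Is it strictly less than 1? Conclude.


Union bound: P[∪_{i=1}^{32} A_i] ≤ Σ_i P[A_i] ≤ 32·p = 32·(5/128) = 5/4.
Numerically: 5/4 ≈ 1.250000.
Is 5/4 < 1? NO.
Since the bound 5/4 is ≥ 1, the union bound is uninformative here; it does NOT by itself certify existence.

32·p = 5/4 ≈ 1.250000; existence NOT certified by the union bound.


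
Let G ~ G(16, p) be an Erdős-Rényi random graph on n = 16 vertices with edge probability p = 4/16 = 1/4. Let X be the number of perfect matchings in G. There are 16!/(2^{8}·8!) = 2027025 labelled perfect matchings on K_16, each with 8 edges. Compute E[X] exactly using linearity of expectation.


K_16 has 16!/(2^{8}·8!) = 2027025 labelled perfect matchings.
For each such perfect matching H, let X_H = 1 if all 8 edges of H are present in G. Then P[X_H = 1] = p^{8} = (1/4)^{8} = 1/65536.
By linearity: E[X] = Σ_H E[X_H] = 2027025 · p^{8} = 2027025 · 1/65536 = 2027025/65536.
Numerically: E[X] ≈ 30.9299.

E[X] = 2027025 · (1/4)^{8} = 2027025/65536 ≈ 30.9299.


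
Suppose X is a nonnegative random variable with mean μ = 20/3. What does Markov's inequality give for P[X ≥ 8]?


μ = E[X] = 20/3, a = 8.
Markov: P[X ≥ 8] ≤ μ/a = (20/3)/8 = 5/6.
Numerically: ≈ 0.83333.
(Since a = 8 > μ = 6.66667, the bound 5/6 is < 1 and informative.)

P[X ≥ 8] ≤ 5/6 ≈ 0.83333.


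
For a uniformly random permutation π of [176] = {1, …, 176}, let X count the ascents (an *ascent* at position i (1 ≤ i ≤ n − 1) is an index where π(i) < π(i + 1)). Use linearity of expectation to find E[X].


Write X = Σ X_I over i = 1, …, 175, with X_I the indicator of one ascent.
There are 175 indicators.
For each fixed i, the pair (π(i), π(i+1)) is a uniformly random ordered pair of distinct values from {1, …, 176}; by symmetry P[π(i) < π(i+1)] = 1/2.
By linearity: E[X] = 175 · (1/2) = (176 − 1) · (1/2) = 175/2 ≈ 87.50000.

E[X] = 175/2 = 87.50000.


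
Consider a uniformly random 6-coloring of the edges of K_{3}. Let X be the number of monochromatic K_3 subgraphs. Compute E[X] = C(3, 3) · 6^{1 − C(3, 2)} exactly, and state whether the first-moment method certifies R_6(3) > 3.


E[X] = C(3, 3) · 6^{1 − 3} = 1 · 6^{−2} = 1/36.
As a reduced fraction: E[X] = 1/36 ≈ 0.0277778.
Is E[X] < 1? YES.
Since E[X] < 1, there exists a 6-coloring of K_{3} with no monochromatic K_3; hence R_6(3) > 3.

E[X] = 1/36 ≈ 0.0277778; E[X] < 1, so R_6(3) > 3.


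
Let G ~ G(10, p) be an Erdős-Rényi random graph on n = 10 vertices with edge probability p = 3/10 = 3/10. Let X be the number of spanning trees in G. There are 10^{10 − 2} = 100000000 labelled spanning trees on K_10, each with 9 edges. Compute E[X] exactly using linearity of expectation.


K_10 has 10^{10 − 2} = 100000000 labelled spanning trees.
For each such spanning tree H, let X_H = 1 if all 9 edges of H are present in G. Then P[X_H = 1] = p^{9} = (3/10)^{9} = 19683/1000000000.
Summing the indicators: E[X] = Σ_H E[X_H] = 100000000 · p^{9} = 100000000 · 19683/1000000000 = 19683/10.
Numerically: E[X] ≈ 1968.

E[X] = 100000000 · (3/10)^{9} = 19683/10 ≈ 1968.


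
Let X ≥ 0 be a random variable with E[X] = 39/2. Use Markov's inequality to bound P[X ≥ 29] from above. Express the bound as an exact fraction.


μ = E[X] = 39/2, a = 29.
Markov: P[X ≥ 29] ≤ μ/a = (39/2)/29 = 39/58.
Numerically: ≈ 0.6724.
(Since a = 29 > μ = 19.5000, the bound 39/58 is < 1 and informative.)

P[X ≥ 29] ≤ 39/58 ≈ 0.6724.


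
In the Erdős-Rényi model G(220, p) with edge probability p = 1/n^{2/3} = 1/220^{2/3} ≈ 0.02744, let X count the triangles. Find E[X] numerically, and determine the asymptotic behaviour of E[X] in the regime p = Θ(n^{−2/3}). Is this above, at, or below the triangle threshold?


Number of potential triangles: C(220, 3) = 1750540.
Each occurs with probability p³ ≈ (0.02744)³ ≈ 2.06611570e-05.
By linearity: E[X] = C(220, 3)·p³ ≈ 1750540 · 2.06611570e-05 ≈ 36.168182.
Since α = 2/3 < 1, p = c/n^{2/3} ≫ 1/n is above the triangle threshold p ~ 1/n. Asymptotically E[X] ~ (c³/6)·n^{3(1−α)} = (1³/6)·n^{1} → ∞; triangles are abundant w.h.p.

E[X] ≈ 36.168182; in regime p = Θ(1/n^{2/3}) E[X] diverges (above the triangle threshold p ~ 1/n).


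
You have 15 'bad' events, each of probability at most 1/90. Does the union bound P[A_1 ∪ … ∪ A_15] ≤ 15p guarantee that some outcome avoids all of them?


Union bound: P[∪_{i=1}^{15} A_i] ≤ Σ_i P[A_i] ≤ 15·p = 15·(1/90) = 1/6.
Numerically: 1/6 ≈ 0.1666667.
Is 1/6 < 1? YES.
Since P[∪ A_i] ≤ 1/6 < 1, the complement has P[∩ A_i^c] ≥ 1 − 1/6 = 5/6 > 0, so some outcome avoids every A_i.

15·p = 1/6 ≈ 0.1666667; existence CERTIFIED by the union bound.


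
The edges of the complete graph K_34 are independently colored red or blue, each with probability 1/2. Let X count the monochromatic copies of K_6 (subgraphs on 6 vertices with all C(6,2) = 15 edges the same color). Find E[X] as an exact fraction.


Let X = Σ_S X_S over the C(34, 6) = 1344904 subsets S of size 6, where X_S = 1 if the K_6 on S is monochromatic.
For a fixed S, the K_6 on S has C(6, 2) = 15 edges. P[all 15 edges red] = (1/2)^15, and likewise for blue, so P[monochromatic] = 2·(1/2)^15 = 2^{1 − 15} = 1/16384.
By linearity of expectation: E[X] = C(34, 6) · 2^{1 − 15} = 1344904 · 1/16384 = 168113/2048.
Numerically: E[X] ≈ 82.08643.

E[X] = C(34,6)·2^(1−C(6,2)) = 168113/2048 ≈ 82.08643.


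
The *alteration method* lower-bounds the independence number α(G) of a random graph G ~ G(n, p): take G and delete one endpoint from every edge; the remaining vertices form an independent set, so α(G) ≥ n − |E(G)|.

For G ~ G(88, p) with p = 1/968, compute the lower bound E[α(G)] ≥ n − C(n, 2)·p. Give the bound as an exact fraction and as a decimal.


E[|E(G)|] = C(88, 2)·p = 3828 · (1/968) = 87/22.
E[α(G)] ≥ n − E[|E(G)|] = 88 − 87/22 = 1849/22.
Numerically: ≈ 84.04545.
(This is only a lower bound; the true E[α(G)] may be larger.)

E[α(G)] ≥ 1849/22 ≈ 84.04545.


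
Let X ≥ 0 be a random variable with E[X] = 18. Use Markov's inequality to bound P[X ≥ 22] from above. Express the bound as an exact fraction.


μ = E[X] = 18, a = 22.
Markov: P[X ≥ 22] ≤ μ/a = (18)/22 = 9/11.
Numerically: ≈ 0.818.
(Since a = 22 > μ = 18.000, the bound 9/11 is < 1 and informative.)

P[X ≥ 22] ≤ 9/11 ≈ 0.818.


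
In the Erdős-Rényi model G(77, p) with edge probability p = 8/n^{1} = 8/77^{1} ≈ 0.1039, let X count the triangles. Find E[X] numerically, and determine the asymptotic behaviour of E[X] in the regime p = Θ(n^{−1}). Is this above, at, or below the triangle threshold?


Number of potential triangles: C(77, 3) = 73150.
Each occurs with probability p³ ≈ (0.1039)³ ≈ 1.121496e-03.
By linearity: E[X] = C(77, 3)·p³ ≈ 73150 · 1.121496e-03 ≈ 82.0374.
Here α = 1, so p = 8/n is exactly at the triangle threshold p ~ 1/n. Asymptotically E[X] → c³/6 = 8³/6 = 256/3 ≈ 85.3333, a bounded constant. In this regime the triangle count is asymptotically Poisson(c³/6).

E[X] ≈ 82.0374; in regime p = Θ(1/n^{1}) E[X] stays bounded (at the triangle threshold p ~ 1/n).


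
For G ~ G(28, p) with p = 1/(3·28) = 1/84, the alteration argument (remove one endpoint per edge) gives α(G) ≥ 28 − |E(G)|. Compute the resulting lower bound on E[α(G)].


E[|E(G)|] = C(28, 2)·p = 378 · (1/84) = 9/2.
E[α(G)] ≥ n − E[|E(G)|] = 28 − 9/2 = 47/2.
Numerically: ≈ 23.5000.
(This is only a lower bound; the true E[α(G)] may be larger.)

E[α(G)] ≥ 47/2 ≈ 23.5000.


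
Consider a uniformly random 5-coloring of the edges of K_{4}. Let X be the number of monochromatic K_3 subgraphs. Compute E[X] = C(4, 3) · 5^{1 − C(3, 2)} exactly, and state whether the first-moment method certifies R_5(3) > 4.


E[X] = C(4, 3) · 5^{1 − 3} = 4 · 5^{−2} = 4/25.
As a reduced fraction: E[X] = 4/25 ≈ 0.1600.
Is E[X] < 1? YES.
Since E[X] < 1, there exists a 5-coloring of K_{4} with no monochromatic K_3; hence R_5(3) > 4.

E[X] = 4/25 ≈ 0.1600; E[X] < 1, so R_5(3) > 4.


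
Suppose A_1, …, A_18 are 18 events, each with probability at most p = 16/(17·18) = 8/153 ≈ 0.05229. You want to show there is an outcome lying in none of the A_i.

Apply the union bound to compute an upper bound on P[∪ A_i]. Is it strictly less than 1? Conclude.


Union bound: P[∪_{i=1}^{18} A_i] ≤ Σ_i P[A_i] ≤ 18·p = 18·(8/153) = 16/17.
Numerically: 16/17 ≈ 0.94118.
Is 16/17 < 1? YES.
Since P[∪ A_i] ≤ 16/17 < 1, the complement has P[∩ A_i^c] ≥ 1 − 16/17 = 1/17 > 0, so some outcome avoids every A_i.

18·p = 16/17 ≈ 0.94118; existence CERTIFIED by the union bound.


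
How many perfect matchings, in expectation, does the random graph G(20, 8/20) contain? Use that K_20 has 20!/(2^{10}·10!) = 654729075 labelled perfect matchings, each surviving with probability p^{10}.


K_20 has 20!/(2^{10}·10!) = 654729075 labelled perfect matchings.
For each such perfect matching H, let X_H = 1 if all 10 edges of H are present in G. Then P[X_H = 1] = p^{10} = (2/5)^{10} = 1024/9765625.
By linearity of expectation: E[X] = Σ_H E[X_H] = 654729075 · p^{10} = 654729075 · 1024/9765625 = 26817702912/390625.
Numerically: E[X] ≈ 68653.

E[X] = 654729075 · (2/5)^{10} = 26817702912/390625 ≈ 68653.


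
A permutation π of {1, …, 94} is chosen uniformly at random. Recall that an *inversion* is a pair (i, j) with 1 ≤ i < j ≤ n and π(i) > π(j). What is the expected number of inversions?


Write X = Σ X_I over the C(94, 2) = 4371 pairs i < j, with X_I the indicator of one inversion.
There are 4371 indicators.
For each fixed pair i < j, the values π(i) and π(j) are two distinct elements of {1, …, 94} in uniformly random order; by symmetry P[π(i) > π(j)] = 1/2.
By linearity: E[X] = 4371 · (1/2) = C(94, 2) · (1/2) = 4371/2 = 4371/2 ≈ 2185.5000.

E[X] = 4371/2 = 2185.5000.


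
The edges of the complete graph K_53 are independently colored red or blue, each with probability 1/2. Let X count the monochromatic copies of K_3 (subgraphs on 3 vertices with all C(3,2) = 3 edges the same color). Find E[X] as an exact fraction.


Let X = Σ_S X_S over the C(53, 3) = 23426 subsets S of size 3, where X_S = 1 if the K_3 on S is monochromatic.
For a fixed S, the K_3 on S has C(3, 2) = 3 edges. P[all 3 edges red] = (1/2)^3, and likewise for blue, so P[monochromatic] = 2·(1/2)^3 = 2^{1 − 3} = 1/4.
Summing: E[X] = C(53, 3) · 2^{1 − 3} = 23426 · 1/4 = 11713/2.
Numerically: E[X] ≈ 5856.500.

E[X] = C(53,3)·2^(1−C(3,2)) = 11713/2 ≈ 5856.500.


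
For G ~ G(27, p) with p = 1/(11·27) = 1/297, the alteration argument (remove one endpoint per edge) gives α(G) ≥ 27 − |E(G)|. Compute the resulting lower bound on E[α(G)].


E[|E(G)|] = C(27, 2)·p = 351 · (1/297) = 13/11.
E[α(G)] ≥ n − E[|E(G)|] = 27 − 13/11 = 284/11.
Numerically: ≈ 25.818182.
(This is only a lower bound; the true E[α(G)] may be larger.)

E[α(G)] ≥ 284/11 ≈ 25.818182.


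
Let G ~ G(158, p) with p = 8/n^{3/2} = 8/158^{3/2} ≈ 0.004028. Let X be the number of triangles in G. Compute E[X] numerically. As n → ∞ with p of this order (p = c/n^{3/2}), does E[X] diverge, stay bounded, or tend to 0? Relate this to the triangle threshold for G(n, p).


Number of potential triangles: C(158, 3) = 644956.
Each occurs with probability p³ ≈ (0.004028)³ ≈ 6.536015e-08.
By linearity: E[X] = C(158, 3)·p³ ≈ 644956 · 6.536015e-08 ≈ 0.0422.
Since α = 3/2 > 1, p = c/n^{3/2} = o(1/n) is below the triangle threshold p ~ 1/n. Asymptotically E[X] ~ (c³/6)·n^{3(1−α)} = (8³/6)·n^{-1.5} → 0, so by Markov's inequality G has no triangles w.h.p.

E[X] ≈ 0.0422; in regime p = Θ(1/n^{3/2}) E[X] tends to 0 (below the triangle threshold p ~ 1/n).


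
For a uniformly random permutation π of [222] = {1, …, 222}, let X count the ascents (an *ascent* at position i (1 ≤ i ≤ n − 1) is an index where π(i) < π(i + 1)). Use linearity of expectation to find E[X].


Write X = Σ X_I over i = 1, …, 221, with X_I the indicator of one ascent.
There are 221 indicators.
For each fixed i, the pair (π(i), π(i+1)) is a uniformly random ordered pair of distinct values from {1, …, 222}; by symmetry P[π(i) < π(i+1)] = 1/2.
By linearity: E[X] = 221 · (1/2) = (222 − 1) · (1/2) = 221/2 ≈ 110.50000.

E[X] = 221/2 = 110.50000.


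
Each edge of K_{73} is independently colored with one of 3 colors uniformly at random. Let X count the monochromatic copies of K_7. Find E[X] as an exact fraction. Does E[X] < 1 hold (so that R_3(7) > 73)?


E[X] = C(73, 7) · 3^{1 − 21} = 1629348612 · 3^{−20} = 1629348612/3486784401.
As a reduced fraction: E[X] = 543116204/1162261467 ≈ 0.46729.
Is E[X] < 1? YES.
Since E[X] < 1, there exists a 3-coloring of K_{73} with no monochromatic K_7; hence R_3(7) > 73.

E[X] = 543116204/1162261467 ≈ 0.46729; E[X] < 1, so R_3(7) > 73.


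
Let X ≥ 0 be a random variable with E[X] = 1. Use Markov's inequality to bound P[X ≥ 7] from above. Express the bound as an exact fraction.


μ = E[X] = 1, a = 7.
Markov: P[X ≥ 7] ≤ μ/a = (1)/7 = 1/7.
Numerically: ≈ 0.142857.
(Since a = 7 > μ = 1.000000, the bound 1/7 is < 1 and informative.)

P[X ≥ 7] ≤ 1/7 ≈ 0.142857.


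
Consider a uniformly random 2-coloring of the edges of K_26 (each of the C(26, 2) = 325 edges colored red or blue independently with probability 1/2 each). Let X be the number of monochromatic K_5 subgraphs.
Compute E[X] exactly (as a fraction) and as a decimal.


Let X = Σ_S X_S over the C(26, 5) = 65780 subsets S of size 5, where X_S = 1 if the K_5 on S is monochromatic.
For a fixed S, the K_5 on S has C(5, 2) = 10 edges. P[all 10 edges red] = (1/2)^10, and likewise for blue, so P[monochromatic] = 2·(1/2)^10 = 2^{1 − 10} = 1/512.
By linearity: E[X] = C(26, 5) · 2^{1 − 10} = 65780 · 1/512 = 16445/128.
Numerically: E[X] ≈ 128.477.

E[X] = C(26,5)·2^(1−C(5,2)) = 16445/128 ≈ 128.477.


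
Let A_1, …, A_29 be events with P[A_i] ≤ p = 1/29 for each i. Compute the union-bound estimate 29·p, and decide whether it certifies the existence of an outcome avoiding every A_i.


Union bound: P[∪_{i=1}^{29} A_i] ≤ Σ_i P[A_i] ≤ 29·p = 29·(1/29) = 1.
Numerically: 1 ≈ 1.0000.
Is 1 < 1? NO.
Since the bound 1 is ≥ 1, the union bound is uninformative here; it does NOT by itself certify existence.

29·p = 1 ≈ 1.0000; existence NOT certified by the union bound.


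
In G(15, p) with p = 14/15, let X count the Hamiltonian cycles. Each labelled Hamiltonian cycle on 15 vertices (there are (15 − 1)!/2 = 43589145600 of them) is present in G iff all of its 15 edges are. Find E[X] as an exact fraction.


K_15 has (15 − 1)!/2 = 43589145600 labelled Hamiltonian cycles.
For each such Hamiltonian cycle H, let X_H = 1 if all 15 edges of H are present in G. Then P[X_H = 1] = p^{15} = (14/15)^{15} = 155568095557812224/437893890380859375.
By linearity: E[X] = Σ_H E[X_H] = 43589145600 · p^{15} = 43589145600 · 155568095557812224/437893890380859375 = 1116227221067356419653632/72081298828125.
Numerically: E[X] ≈ 1.549e+10.

E[X] = 43589145600 · (14/15)^{15} = 1116227221067356419653632/72081298828125 ≈ 1.549e+10.


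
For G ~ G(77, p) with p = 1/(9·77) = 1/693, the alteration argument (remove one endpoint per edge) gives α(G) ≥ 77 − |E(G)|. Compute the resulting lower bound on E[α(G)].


E[|E(G)|] = C(77, 2)·p = 2926 · (1/693) = 38/9.
E[α(G)] ≥ n − E[|E(G)|] = 77 − 38/9 = 655/9.
Numerically: ≈ 72.777778.
(This is only a lower bound; the true E[α(G)] may be larger.)

E[α(G)] ≥ 655/9 ≈ 72.777778.


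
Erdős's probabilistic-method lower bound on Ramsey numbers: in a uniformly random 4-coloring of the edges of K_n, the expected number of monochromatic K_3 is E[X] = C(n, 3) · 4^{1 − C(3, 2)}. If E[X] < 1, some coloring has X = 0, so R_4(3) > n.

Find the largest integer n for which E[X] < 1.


We need C(n, 3) · 4^{1 − 3} < 1, i.e. C(n, 3) < 4^{3 − 1} = 16.
Check values of n near the boundary:
  n = 3: C(3, 3) = 1; 1 < 16? YES
  n = 4: C(4, 3) = 4; 4 < 16? YES
  n = 5: C(5, 3) = 10; 10 < 16? YES
  n = 6: C(6, 3) = 20; 20 < 16? NO
The largest n with C(n, 3) < 16 is n = 5 (where E[X] = 5/8 ≈ 0.62500). Hence R_4(3) > 5, i.e. R_4(3) ≥ 6.

Largest n = 5; hence R_4(3) > 5.


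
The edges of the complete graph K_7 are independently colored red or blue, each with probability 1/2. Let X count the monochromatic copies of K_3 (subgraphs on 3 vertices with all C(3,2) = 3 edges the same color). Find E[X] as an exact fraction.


Let X = Σ_S X_S over the C(7, 3) = 35 subsets S of size 3, where X_S = 1 if the K_3 on S is monochromatic.
For a fixed S, the K_3 on S has C(3, 2) = 3 edges. P[all 3 edges red] = (1/2)^3, and likewise for blue, so P[monochromatic] = 2·(1/2)^3 = 2^{1 − 3} = 1/4.
By linearity of expectation: E[X] = C(7, 3) · 2^{1 − 3} = 35 · 1/4 = 35/4.
Numerically: E[X] ≈ 8.75000.

E[X] = C(7,3)·2^(1−C(3,2)) = 35/4 ≈ 8.75000.


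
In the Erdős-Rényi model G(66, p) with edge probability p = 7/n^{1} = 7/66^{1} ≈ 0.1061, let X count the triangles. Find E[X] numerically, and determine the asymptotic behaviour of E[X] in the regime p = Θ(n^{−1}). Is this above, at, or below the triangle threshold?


Number of potential triangles: C(66, 3) = 45760.
Each occurs with probability p³ ≈ (0.1061)³ ≈ 1.193060e-03.
By linearity: E[X] = C(66, 3)·p³ ≈ 45760 · 1.193060e-03 ≈ 54.5944.
Here α = 1, so p = 7/n is exactly at the triangle threshold p ~ 1/n. Asymptotically E[X] → c³/6 = 7³/6 = 343/6 ≈ 57.1667, a bounded constant. In this regime the triangle count is asymptotically Poisson(c³/6).

E[X] ≈ 54.5944; in regime p = Θ(1/n^{1}) E[X] stays bounded (at the triangle threshold p ~ 1/n).


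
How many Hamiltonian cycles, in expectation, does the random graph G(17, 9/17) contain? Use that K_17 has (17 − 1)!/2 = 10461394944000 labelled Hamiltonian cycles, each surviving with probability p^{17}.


K_17 has (17 − 1)!/2 = 10461394944000 labelled Hamiltonian cycles.
For each such Hamiltonian cycle H, let X_H = 1 if all 17 edges of H are present in G. Then P[X_H = 1] = p^{17} = (9/17)^{17} = 16677181699666569/827240261886336764177.
By linearity of expectation: E[X] = Σ_H E[X_H] = 10461394944000 · p^{17} = 10461394944000 · 16677181699666569/827240261886336764177 = 174466584313061171422427136000/827240261886336764177.
Numerically: E[X] ≈ 2.109e+08.

E[X] = 10461394944000 · (9/17)^{17} = 174466584313061171422427136000/827240261886336764177 ≈ 2.109e+08.


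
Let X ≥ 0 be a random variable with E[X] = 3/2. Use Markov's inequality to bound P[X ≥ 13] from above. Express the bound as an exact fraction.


μ = E[X] = 3/2, a = 13.
Markov: P[X ≥ 13] ≤ μ/a = (3/2)/13 = 3/26.
Numerically: ≈ 0.115.
(Since a = 13 > μ = 1.500, the bound 3/26 is < 1 and informative.)

P[X ≥ 13] ≤ 3/26 ≈ 0.115.


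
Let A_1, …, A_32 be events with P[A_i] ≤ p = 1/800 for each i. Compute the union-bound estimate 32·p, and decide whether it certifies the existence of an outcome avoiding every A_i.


Union bound: P[∪_{i=1}^{32} A_i] ≤ Σ_i P[A_i] ≤ 32·p = 32·(1/800) = 1/25.
Numerically: 1/25 ≈ 0.040.
Is 1/25 < 1? YES.
Since P[∪ A_i] ≤ 1/25 < 1, the complement has P[∩ A_i^c] ≥ 1 − 1/25 = 24/25 > 0, so some outcome avoids every A_i.

32·p = 1/25 ≈ 0.040; existence CERTIFIED by the union bound.


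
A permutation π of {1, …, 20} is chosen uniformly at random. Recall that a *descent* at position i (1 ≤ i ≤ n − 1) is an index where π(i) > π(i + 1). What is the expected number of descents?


Write X = Σ X_I over i = 1, …, 19, with X_I the indicator of one descent.
There are 19 indicators.
For each fixed i, the pair (π(i), π(i+1)) is a uniformly random ordered pair of distinct values from {1, …, 20}; by symmetry P[π(i) > π(i+1)] = 1/2.
By linearity: E[X] = 19 · (1/2) = (20 − 1) · (1/2) = 19/2 ≈ 9.500.

E[X] = 19/2 = 9.500.


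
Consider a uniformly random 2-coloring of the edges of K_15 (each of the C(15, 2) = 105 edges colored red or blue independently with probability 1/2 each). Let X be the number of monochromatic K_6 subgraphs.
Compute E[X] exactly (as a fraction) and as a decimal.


Let X = Σ_S X_S over the C(15, 6) = 5005 subsets S of size 6, where X_S = 1 if the K_6 on S is monochromatic.
For a fixed S, the K_6 on S has C(6, 2) = 15 edges. P[all 15 edges red] = (1/2)^15, and likewise for blue, so P[monochromatic] = 2·(1/2)^15 = 2^{1 − 15} = 1/16384.
By linearity: E[X] = C(15, 6) · 2^{1 − 15} = 5005 · 1/16384 = 5005/16384.
Numerically: E[X] ≈ 0.30548.

E[X] = C(15,6)·2^(1−C(6,2)) = 5005/16384 ≈ 0.30548.


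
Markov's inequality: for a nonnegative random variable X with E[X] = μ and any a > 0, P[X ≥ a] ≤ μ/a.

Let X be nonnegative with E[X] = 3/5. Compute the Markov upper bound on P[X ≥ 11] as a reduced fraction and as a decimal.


μ = E[X] = 3/5, a = 11.
Markov: P[X ≥ 11] ≤ μ/a = (3/5)/11 = 3/55.
Numerically: ≈ 0.05455.
(Since a = 11 > μ = 0.60000, the bound 3/55 is < 1 and informative.)

P[X ≥ 11] ≤ 3/55 ≈ 0.05455.


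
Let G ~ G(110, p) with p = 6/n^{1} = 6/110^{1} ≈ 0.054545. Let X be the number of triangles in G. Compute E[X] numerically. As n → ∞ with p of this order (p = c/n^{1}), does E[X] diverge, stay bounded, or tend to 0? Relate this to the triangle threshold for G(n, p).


Number of potential triangles: C(110, 3) = 215820.
Each occurs with probability p³ ≈ (0.054545)³ ≈ 1.6228400e-04.
By linearity: E[X] = C(110, 3)·p³ ≈ 215820 · 1.6228400e-04 ≈ 35.02413.
Here α = 1, so p = 6/n is exactly at the triangle threshold p ~ 1/n. Asymptotically E[X] → c³/6 = 6³/6 = 36 ≈ 36.00000, a bounded constant. In this regime the triangle count is asymptotically Poisson(c³/6).

E[X] ≈ 35.02413; in regime p = Θ(1/n^{1}) E[X] stays bounded (at the triangle threshold p ~ 1/n).


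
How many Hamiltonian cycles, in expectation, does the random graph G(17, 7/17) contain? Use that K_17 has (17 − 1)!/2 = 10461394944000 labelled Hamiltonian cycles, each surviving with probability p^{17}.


K_17 has (17 − 1)!/2 = 10461394944000 labelled Hamiltonian cycles.
For each such Hamiltonian cycle H, let X_H = 1 if all 17 edges of H are present in G. Then P[X_H = 1] = p^{17} = (7/17)^{17} = 232630513987207/827240261886336764177.
By linearity of expectation: E[X] = Σ_H E[X_H] = 10461394944000 · p^{17} = 10461394944000 · 232630513987207/827240261886336764177 = 2433639682845888590481408000/827240261886336764177.
Numerically: E[X] ≈ 2.942e+06.

E[X] = 10461394944000 · (7/17)^{17} = 2433639682845888590481408000/827240261886336764177 ≈ 2.942e+06.


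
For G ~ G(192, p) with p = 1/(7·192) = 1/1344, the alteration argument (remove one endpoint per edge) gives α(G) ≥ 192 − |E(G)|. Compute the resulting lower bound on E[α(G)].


E[|E(G)|] = C(192, 2)·p = 18336 · (1/1344) = 191/14.
E[α(G)] ≥ n − E[|E(G)|] = 192 − 191/14 = 2497/14.
Numerically: ≈ 178.357143.
(This is only a lower bound; the true E[α(G)] may be larger.)

E[α(G)] ≥ 2497/14 ≈ 178.357143.


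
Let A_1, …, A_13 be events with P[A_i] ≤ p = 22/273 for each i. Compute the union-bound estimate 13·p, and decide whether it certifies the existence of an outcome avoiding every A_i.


Union bound: P[∪_{i=1}^{13} A_i] ≤ Σ_i P[A_i] ≤ 13·p = 13·(22/273) = 22/21.
Numerically: 22/21 ≈ 1.0476.
Is 22/21 < 1? NO.
Since the bound 22/21 is ≥ 1, the union bound is uninformative here; it does NOT by itself certify existence.

13·p = 22/21 ≈ 1.0476; existence NOT certified by the union bound.


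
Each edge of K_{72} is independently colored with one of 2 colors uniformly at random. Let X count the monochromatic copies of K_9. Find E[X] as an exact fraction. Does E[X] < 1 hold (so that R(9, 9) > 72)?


E[X] = C(72, 9) · 2^{1 − 36} = 85113005120 · 2^{−35} = 85113005120/34359738368.
As a reduced fraction: E[X] = 1329890705/536870912 ≈ 2.477.
Is E[X] < 1? NO.
Since E[X] ≥ 1, the first-moment bound is inconclusive at n = 72; it does NOT by itself certify R(9, 9) > 72.

E[X] = 1329890705/536870912 ≈ 2.477; E[X] ≥ 1; first-moment method inconclusive here.


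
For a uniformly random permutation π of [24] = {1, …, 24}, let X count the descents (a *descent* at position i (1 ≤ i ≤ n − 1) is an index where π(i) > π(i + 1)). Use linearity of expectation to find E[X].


Write X = Σ X_I over i = 1, …, 23, with X_I the indicator of one descent.
There are 23 indicators.
For each fixed i, the pair (π(i), π(i+1)) is a uniformly random ordered pair of distinct values from {1, …, 24}; by symmetry P[π(i) > π(i+1)] = 1/2.
By linearity: E[X] = 23 · (1/2) = (24 − 1) · (1/2) = 23/2 ≈ 11.50000.

E[X] = 23/2 = 11.50000.


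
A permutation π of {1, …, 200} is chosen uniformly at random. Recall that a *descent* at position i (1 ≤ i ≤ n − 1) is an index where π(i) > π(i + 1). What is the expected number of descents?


Write X = Σ X_I over i = 1, …, 199, with X_I the indicator of one descent.
There are 199 indicators.
For each fixed i, the pair (π(i), π(i+1)) is a uniformly random ordered pair of distinct values from {1, …, 200}; by symmetry P[π(i) > π(i+1)] = 1/2.
By linearity: E[X] = 199 · (1/2) = (200 − 1) · (1/2) = 199/2 ≈ 99.500000.

E[X] = 199/2 = 99.500000.


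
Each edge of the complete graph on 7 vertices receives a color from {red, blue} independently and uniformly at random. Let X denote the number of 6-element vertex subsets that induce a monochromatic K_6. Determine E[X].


Let X = Σ_S X_S over the C(7, 6) = 7 subsets S of size 6, where X_S = 1 if the K_6 on S is monochromatic.
For a fixed S, the K_6 on S has C(6, 2) = 15 edges. P[all 15 edges red] = (1/2)^15, and likewise for blue, so P[monochromatic] = 2·(1/2)^15 = 2^{1 − 15} = 1/16384.
By linearity: E[X] = C(7, 6) · 2^{1 − 15} = 7 · 1/16384 = 7/16384.
Numerically: E[X] ≈ 0.00043.

E[X] = C(7,6)·2^(1−C(6,2)) = 7/16384 ≈ 0.00043.


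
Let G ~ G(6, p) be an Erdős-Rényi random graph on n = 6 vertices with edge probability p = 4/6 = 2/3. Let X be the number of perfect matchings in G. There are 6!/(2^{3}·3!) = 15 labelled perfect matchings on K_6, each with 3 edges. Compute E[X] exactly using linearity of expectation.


K_6 has 6!/(2^{3}·3!) = 15 labelled perfect matchings.
For each such perfect matching H, let X_H = 1 if all 3 edges of H are present in G. Then P[X_H = 1] = p^{3} = (2/3)^{3} = 8/27.
Summing the indicators: E[X] = Σ_H E[X_H] = 15 · p^{3} = 15 · 8/27 = 40/9.
Numerically: E[X] ≈ 4.4444.

E[X] = 15 · (2/3)^{3} = 40/9 ≈ 4.4444.


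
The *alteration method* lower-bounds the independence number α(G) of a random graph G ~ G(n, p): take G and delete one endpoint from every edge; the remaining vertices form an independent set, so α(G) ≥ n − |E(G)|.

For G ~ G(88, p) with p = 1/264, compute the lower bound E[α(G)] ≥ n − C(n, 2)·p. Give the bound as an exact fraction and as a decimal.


E[|E(G)|] = C(88, 2)·p = 3828 · (1/264) = 29/2.
E[α(G)] ≥ n − E[|E(G)|] = 88 − 29/2 = 147/2.
Numerically: ≈ 73.5000.
(This is only a lower bound; the true E[α(G)] may be larger.)

E[α(G)] ≥ 147/2 ≈ 73.5000.


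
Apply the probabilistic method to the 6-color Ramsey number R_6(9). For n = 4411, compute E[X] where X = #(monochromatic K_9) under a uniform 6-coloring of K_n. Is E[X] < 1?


E[X] = C(4411, 9) · 6^{1 − 36} = 1727920475134582415883601405 · 6^{−35} = 1727920475134582415883601405/1719070799748422591028658176.
As a reduced fraction: E[X] = 1727920475134582415883601405/1719070799748422591028658176 ≈ 1.005.
Is E[X] < 1? NO.
Since E[X] ≥ 1, the first-moment bound is inconclusive at n = 4411; it does NOT by itself certify R_6(9) > 4411.

E[X] = 1727920475134582415883601405/1719070799748422591028658176 ≈ 1.005; E[X] ≥ 1; first-moment method inconclusive here.


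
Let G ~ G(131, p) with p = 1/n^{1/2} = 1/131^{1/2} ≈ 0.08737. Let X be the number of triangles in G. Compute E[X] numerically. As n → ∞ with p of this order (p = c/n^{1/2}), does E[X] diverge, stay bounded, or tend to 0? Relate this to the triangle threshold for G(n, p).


Number of potential triangles: C(131, 3) = 366145.
Each occurs with probability p³ ≈ (0.08737)³ ≈ 6.669497e-04.
By linearity: E[X] = C(131, 3)·p³ ≈ 366145 · 6.669497e-04 ≈ 244.2003.
Since α = 1/2 < 1, p = c/n^{1/2} ≫ 1/n is above the triangle threshold p ~ 1/n. Asymptotically E[X] ~ (c³/6)·n^{3(1−α)} = (1³/6)·n^{1.5} → ∞; triangles are abundant w.h.p.

E[X] ≈ 244.2003; in regime p = Θ(1/n^{1/2}) E[X] diverges (above the triangle threshold p ~ 1/n).
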